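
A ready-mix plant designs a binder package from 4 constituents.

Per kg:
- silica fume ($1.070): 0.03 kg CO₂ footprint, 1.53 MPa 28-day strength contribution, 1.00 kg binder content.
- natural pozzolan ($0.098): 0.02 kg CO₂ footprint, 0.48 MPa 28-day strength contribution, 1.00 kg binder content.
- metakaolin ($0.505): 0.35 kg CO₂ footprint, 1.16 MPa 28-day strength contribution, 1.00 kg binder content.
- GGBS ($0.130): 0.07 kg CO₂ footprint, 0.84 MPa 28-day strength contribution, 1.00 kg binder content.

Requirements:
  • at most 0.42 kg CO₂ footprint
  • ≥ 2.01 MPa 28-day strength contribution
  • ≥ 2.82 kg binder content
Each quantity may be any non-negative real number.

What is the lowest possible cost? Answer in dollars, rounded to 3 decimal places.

$0.335

Set it up as a linear program. Let x1 = kg of silica fume, x2 = kg of natural pozzolan, x3 = kg of metakaolin, x4 = kg of GGBS.
Minimize 1.07x1 + 0.098x2 + 0.505x3 + 0.13x4 s.t.:
  0.03x1 + 0.02x2 + 0.35x3 + 0.07x4 ≤ 0.42   (CO₂ footprint)
  1.53x1 + 0.48x2 + 1.16x3 + 0.84x4 ≥ 2.01   (28-day strength contribution)
  1x1 + 1x2 + 1x3 + 1x4 ≥ 2.82   (binder content)
  x1, x2, x3, x4 ≥ 0.
The cheapest feasible vertex uses only natural pozzolan, GGBS; silica fume, metakaolin are not used. Binding constraints: 28-day strength contribution and binder content.
That vertex is x2 = 0.9967, x4 = 1.823.
Cost = 0.098·0.9967 + 0.13·1.823 = 0.33467.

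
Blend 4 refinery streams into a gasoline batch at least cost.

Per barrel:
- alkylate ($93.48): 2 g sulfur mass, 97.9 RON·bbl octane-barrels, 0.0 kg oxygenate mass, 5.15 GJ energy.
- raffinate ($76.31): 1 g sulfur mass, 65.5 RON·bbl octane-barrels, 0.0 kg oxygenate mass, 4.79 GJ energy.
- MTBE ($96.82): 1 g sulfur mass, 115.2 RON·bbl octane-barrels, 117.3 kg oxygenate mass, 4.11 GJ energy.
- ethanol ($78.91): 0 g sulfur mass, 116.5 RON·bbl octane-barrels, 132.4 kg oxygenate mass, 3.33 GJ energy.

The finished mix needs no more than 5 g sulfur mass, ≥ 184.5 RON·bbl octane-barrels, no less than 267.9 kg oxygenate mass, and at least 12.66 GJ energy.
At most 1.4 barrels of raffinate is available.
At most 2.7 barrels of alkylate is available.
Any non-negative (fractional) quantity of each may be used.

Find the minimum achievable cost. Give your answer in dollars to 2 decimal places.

$254.01

This is a linear program. Let x1 = barrels of alkylate, x2 = barrels of raffinate, x3 = barrels of MTBE, x4 = barrels of ethanol.
min 93.48x1 + 76.31x2 + 96.82x3 + 78.91x4 subject to:
  2x1 + 1x2 + 1x3 ≤ 5   (sulfur mass)
  97.9x1 + 65.5x2 + 115.2x3 + 116.5x4 ≥ 184.5   (octane-barrels)
  117.3x3 + 132.4x4 ≥ 267.9   (oxygenate mass)
  5.15x1 + 4.79x2 + 4.11x3 + 3.33x4 ≥ 12.66   (energy)
  x2 ≤ 1.4
  x1 ≤ 2.7
  x1, x2, x3, x4 ≥ 0.
The minimum-cost mix takes nothing from alkylate, MTBE — only raffinate, ethanol. The oxygenate mass and energy requirements are met with equality.
That vertex is x2 = 1.2363, x4 = 2.0234.
Cost = 76.31·1.2363 + 78.91·2.0234 = 254.0085.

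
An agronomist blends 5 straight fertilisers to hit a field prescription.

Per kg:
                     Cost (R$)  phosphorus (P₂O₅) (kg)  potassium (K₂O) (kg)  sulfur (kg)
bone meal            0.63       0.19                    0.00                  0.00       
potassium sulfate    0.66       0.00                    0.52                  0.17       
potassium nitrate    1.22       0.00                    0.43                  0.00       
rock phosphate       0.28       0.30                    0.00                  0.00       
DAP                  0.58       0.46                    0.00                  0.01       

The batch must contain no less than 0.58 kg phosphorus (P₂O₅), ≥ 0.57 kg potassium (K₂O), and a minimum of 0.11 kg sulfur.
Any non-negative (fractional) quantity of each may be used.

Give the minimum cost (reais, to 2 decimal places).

R$1.26

Set it up as a linear program. Let x1 = kg of bone meal, x2 = kg of potassium sulfate, x3 = kg of potassium nitrate, x4 = kg of rock phosphate, x5 = kg of DAP.
Minimize 0.63x1 + 0.66x2 + 1.22x3 + 0.28x4 + 0.58x5 s.t.:
  0.19x1 + 0.3x4 + 0.46x5 ≥ 0.58   (phosphorus (P₂O₅))
  0.52x2 + 0.43x3 ≥ 0.57   (potassium (K₂O))
  0.17x2 + 0.01x5 ≥ 0.11   (sulfur)
  x1, x2, x3, x4, x5 ≥ 0.
The cheapest feasible vertex uses only potassium sulfate, rock phosphate; bone meal, potassium nitrate, DAP are not used. Binding constraints: phosphorus (P₂O₅) and potassium (K₂O).
That vertex is x2 = 1.096, x4 = 1.933.
Total cost: 0.66·1.096 + 0.28·1.933 = 1.2646.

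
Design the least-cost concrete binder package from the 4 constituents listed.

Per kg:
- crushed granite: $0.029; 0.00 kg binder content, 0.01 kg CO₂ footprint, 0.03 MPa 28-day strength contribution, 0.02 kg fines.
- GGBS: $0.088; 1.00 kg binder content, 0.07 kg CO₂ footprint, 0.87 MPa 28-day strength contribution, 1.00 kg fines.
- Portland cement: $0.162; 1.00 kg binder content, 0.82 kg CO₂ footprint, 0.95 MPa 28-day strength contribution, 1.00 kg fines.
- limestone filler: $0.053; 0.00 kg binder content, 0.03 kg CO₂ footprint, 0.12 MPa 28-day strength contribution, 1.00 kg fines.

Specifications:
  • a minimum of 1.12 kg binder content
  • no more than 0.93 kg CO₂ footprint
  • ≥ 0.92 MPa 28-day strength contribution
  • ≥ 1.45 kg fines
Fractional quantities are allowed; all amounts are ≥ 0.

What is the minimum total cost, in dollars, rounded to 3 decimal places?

Set it up as a linear program. Let x1 = kg of crushed granite, x2 = kg of GGBS, x3 = kg of Portland cement, x4 = kg of limestone filler.
Minimize 0.029x1 + 0.088x2 + 0.162x3 + 0.053x4 with:
  1x2 + 1x3 ≥ 1.12   (binder content)
  0.01x1 + 0.07x2 + 0.82x3 + 0.03x4 ≤ 0.93   (CO₂ footprint)
  0.03x1 + 0.87x2 + 0.95x3 + 0.12x4 ≥ 0.92   (28-day strength contribution)
  0.02x1 + 1x2 + 1x3 + 1x4 ≥ 1.45   (fines)
  x1, x2, x3, x4 ≥ 0.
The cheapest feasible vertex uses only GGBS, limestone filler; crushed granite, Portland cement are not used. Binding constraints: binder content and fines.
So GGBS = 1.12 kg, limestone filler = 0.33 kg.
Hence cost = 0.088·1.12 + 0.053·0.33 = $0.11605.

$0.116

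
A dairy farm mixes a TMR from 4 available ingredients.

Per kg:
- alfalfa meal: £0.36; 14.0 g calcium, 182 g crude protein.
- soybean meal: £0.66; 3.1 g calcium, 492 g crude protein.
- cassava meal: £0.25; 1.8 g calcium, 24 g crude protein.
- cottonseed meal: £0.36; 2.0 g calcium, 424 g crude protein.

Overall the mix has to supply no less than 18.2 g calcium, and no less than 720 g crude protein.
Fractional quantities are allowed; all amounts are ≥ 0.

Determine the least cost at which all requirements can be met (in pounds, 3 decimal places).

Treat it as an LP. Let x1 = kg of alfalfa meal, x2 = kg of soybean meal, x3 = kg of cassava meal, x4 = kg of cottonseed meal.
min 0.36x1 + 0.66x2 + 0.25x3 + 0.36x4 subject to:
  14x1 + 3.1x2 + 1.8x3 + 2x4 ≥ 18.2   (calcium)
  182x1 + 492x2 + 24x3 + 424x4 ≥ 720   (crude protein)
  x1, x2, x3, x4 ≥ 0.
The optimal basis is {alfalfa meal, cottonseed meal}; soybean meal, cassava meal drop out. The calcium and crude protein requirements are met with equality.
So alfalfa meal = 1.126 kg, cottonseed meal = 1.215 kg.
Objective = 0.36·1.126 + 0.36·1.215 = 0.84276.

£0.843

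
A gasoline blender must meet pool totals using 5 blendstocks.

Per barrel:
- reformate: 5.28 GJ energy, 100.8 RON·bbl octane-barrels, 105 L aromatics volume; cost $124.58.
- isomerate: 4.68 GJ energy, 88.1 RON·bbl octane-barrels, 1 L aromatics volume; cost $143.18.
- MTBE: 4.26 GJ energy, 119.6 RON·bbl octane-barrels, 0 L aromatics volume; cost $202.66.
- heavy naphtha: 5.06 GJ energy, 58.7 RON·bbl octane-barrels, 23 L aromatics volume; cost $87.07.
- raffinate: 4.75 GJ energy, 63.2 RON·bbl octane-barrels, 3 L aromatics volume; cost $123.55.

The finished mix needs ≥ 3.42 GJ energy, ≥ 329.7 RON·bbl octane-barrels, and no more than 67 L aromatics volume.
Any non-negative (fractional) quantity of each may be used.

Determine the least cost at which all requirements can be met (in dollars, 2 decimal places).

This is a linear program. Let x1 = barrels of reformate, x2 = barrels of isomerate, x3 = barrels of MTBE, x4 = barrels of heavy naphtha, x5 = barrels of raffinate.
Minimize 124.58x1 + 143.18x2 + 202.66x3 + 87.07x4 + 123.55x5 with:
  5.28x1 + 4.68x2 + 4.26x3 + 5.06x4 + 4.75x5 ≥ 3.42   (energy)
  100.8x1 + 88.1x2 + 119.6x3 + 58.7x4 + 63.2x5 ≥ 329.7   (octane-barrels)
  105x1 + 1x2 + 23x4 + 3x5 ≤ 67   (aromatics volume)
  x1, x2, x3, x4, x5 ≥ 0.
At the optimum only reformate, isomerate are positive (MTBE, heavy naphtha, raffinate = 0). The octane-barrels and aromatics volume requirements are met with equality.
Solving gives x1 = 0.609091, x2 = 3.04544.
Hence cost = 124.58·0.609091 + 143.18·3.04544 = $511.9267.

$511.93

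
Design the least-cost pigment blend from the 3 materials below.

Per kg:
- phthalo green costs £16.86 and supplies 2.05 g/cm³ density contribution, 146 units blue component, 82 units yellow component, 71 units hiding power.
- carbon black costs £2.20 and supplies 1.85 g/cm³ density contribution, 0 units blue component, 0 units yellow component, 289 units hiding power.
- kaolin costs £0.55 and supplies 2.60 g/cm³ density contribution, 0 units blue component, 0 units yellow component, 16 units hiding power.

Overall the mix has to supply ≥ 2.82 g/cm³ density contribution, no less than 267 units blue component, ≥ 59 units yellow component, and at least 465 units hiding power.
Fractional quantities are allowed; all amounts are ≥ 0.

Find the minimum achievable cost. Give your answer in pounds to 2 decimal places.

£33.38

Let x1 = kg of phthalo green, x2 = kg of carbon black, x3 = kg of kaolin.
Minimize 16.86x1 + 2.2x2 + 0.55x3 with:
  2.05x1 + 1.85x2 + 2.6x3 ≥ 2.82   (density contribution)
  146x1 ≥ 267   (blue component)
  82x1 ≥ 59   (yellow component)
  71x1 + 289x2 + 16x3 ≥ 465   (hiding power)
  x1, x2, x3 ≥ 0.
The minimum-cost mix takes nothing from kaolin — only phthalo green, carbon black. There the blue component and hiding power constraints are tight.
Solving gives x1 = 1.8288, x2 = 1.1597.
Hence cost = 16.86·1.8288 + 2.2·1.1597 = £33.3849.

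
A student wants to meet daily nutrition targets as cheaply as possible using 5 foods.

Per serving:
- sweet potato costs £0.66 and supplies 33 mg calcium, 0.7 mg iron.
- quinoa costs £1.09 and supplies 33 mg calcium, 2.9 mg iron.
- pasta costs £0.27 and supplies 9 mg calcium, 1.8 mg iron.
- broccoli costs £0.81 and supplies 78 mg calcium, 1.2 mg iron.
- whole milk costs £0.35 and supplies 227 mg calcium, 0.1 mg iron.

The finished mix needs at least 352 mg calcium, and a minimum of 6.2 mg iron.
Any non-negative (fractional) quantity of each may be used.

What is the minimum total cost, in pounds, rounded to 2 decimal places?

Set it up as a linear program. Let x1 = servings of sweet potato, x2 = servings of quinoa, x3 = servings of pasta, x4 = servings of broccoli, x5 = servings of whole milk.
Minimise 0.66x1 + 1.09x2 + 0.27x3 + 0.81x4 + 0.35x5 with:
  33x1 + 33x2 + 9x3 + 78x4 + 227x5 ≥ 352   (calcium)
  0.7x1 + 2.9x2 + 1.8x3 + 1.2x4 + 0.1x5 ≥ 6.2   (iron)
  x1, x2, x3, x4, x5 ≥ 0.
At the optimum only pasta, whole milk are positive (sweet potato, quinoa, broccoli = 0). There the calcium and iron constraints are tight.
So pasta = 3.366 servings, whole milk = 1.417 servings.
Cost = 0.27·3.366 + 0.35·1.417 = 1.4048.

£1.40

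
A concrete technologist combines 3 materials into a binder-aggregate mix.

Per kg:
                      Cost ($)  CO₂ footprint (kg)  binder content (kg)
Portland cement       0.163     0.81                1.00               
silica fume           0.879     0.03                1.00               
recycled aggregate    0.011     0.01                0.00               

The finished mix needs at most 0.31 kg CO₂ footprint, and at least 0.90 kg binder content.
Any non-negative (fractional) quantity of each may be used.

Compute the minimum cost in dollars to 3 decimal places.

$0.531

Let x1 = kg of Portland cement, x2 = kg of silica fume, x3 = kg of recycled aggregate.
min 0.163x1 + 0.879x2 + 0.011x3 s.t.:
  0.81x1 + 0.03x2 + 0.01x3 ≤ 0.31   (CO₂ footprint)
  1x1 + 1x2 ≥ 0.9   (binder content)
  x1, x2, x3 ≥ 0.
At the optimum only Portland cement, silica fume are positive (recycled aggregate = 0). The CO₂ footprint and binder content requirements are met with equality.
That vertex is x1 = 0.3628, x2 = 0.5372.
Objective = 0.163·0.3628 + 0.879·0.5372 = 0.53134.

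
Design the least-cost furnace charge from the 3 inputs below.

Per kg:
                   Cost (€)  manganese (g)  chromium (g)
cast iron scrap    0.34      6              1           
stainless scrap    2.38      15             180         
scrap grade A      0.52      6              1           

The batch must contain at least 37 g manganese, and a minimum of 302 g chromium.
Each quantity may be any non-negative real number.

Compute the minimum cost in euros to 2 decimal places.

Treat it as an LP. Let x1 = kg of cast iron scrap, x2 = kg of stainless scrap, x3 = kg of scrap grade A.
Minimise 0.34x1 + 2.38x2 + 0.52x3 subject to:
  6x1 + 15x2 + 6x3 ≥ 37   (manganese)
  1x1 + 180x2 + 1x3 ≥ 302   (chromium)
  x1, x2, x3 ≥ 0.
At the optimum only cast iron scrap, stainless scrap are positive (scrap grade A = 0). Binding constraints: manganese and chromium.
That vertex is x1 = 2, x2 = 1.667.
Objective = 0.34·2 + 2.38·1.667 = 4.6475.

€4.65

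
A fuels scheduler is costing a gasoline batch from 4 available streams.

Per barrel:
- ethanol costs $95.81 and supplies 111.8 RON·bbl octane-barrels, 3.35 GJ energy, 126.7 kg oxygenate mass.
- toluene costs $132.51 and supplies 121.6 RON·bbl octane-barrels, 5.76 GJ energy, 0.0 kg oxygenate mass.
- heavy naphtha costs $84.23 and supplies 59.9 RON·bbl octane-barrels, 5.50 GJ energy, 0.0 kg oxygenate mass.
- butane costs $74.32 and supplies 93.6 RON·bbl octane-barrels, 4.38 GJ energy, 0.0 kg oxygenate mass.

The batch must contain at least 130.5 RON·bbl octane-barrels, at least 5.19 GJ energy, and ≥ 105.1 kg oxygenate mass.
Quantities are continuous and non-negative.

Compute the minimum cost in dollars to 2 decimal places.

This is a linear program. Let x1 = barrels of ethanol, x2 = barrels of toluene, x3 = barrels of heavy naphtha, x4 = barrels of butane.
Minimise 95.81x1 + 132.51x2 + 84.23x3 + 74.32x4 subject to:
  111.8x1 + 121.6x2 + 59.9x3 + 93.6x4 ≥ 130.5   (octane-barrels)
  3.35x1 + 5.76x2 + 5.5x3 + 4.38x4 ≥ 5.19   (energy)
  126.7x1 ≥ 105.1   (oxygenate mass)
  x1, x2, x3, x4 ≥ 0.
The minimum-cost mix takes nothing from toluene — only ethanol, heavy naphtha, butane. Binding constraints: octane-barrels, energy, oxygenate mass.
Solving gives x1 = 0.82952, x3 = 0.23884, x4 = 0.25057.
Hence cost = 95.81·0.82952 + 84.23·0.23884 + 74.32·0.25057 = $118.2162.

$118.22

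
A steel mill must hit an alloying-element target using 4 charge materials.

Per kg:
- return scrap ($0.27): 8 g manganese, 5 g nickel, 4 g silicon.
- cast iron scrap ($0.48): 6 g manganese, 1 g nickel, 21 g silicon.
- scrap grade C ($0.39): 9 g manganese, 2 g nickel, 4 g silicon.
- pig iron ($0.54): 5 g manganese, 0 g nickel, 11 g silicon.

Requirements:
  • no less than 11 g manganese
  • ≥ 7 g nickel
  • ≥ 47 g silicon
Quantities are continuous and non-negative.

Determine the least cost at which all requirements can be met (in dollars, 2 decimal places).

$1.25

Set it up as a linear program. Let x1 = kg of return scrap, x2 = kg of cast iron scrap, x3 = kg of scrap grade C, x4 = kg of pig iron.
min 0.27x1 + 0.48x2 + 0.39x3 + 0.54x4 with:
  8x1 + 6x2 + 9x3 + 5x4 ≥ 11   (manganese)
  5x1 + 1x2 + 2x3 ≥ 7   (nickel)
  4x1 + 21x2 + 4x3 + 11x4 ≥ 47   (silicon)
  x1, x2, x3, x4 ≥ 0.
At the optimum only return scrap, cast iron scrap are positive (scrap grade C, pig iron = 0). There the nickel and silicon constraints are tight.
Solving gives x1 = 0.9901, x2 = 2.05.
Hence cost = 0.27·0.9901 + 0.48·2.05 = $1.2513.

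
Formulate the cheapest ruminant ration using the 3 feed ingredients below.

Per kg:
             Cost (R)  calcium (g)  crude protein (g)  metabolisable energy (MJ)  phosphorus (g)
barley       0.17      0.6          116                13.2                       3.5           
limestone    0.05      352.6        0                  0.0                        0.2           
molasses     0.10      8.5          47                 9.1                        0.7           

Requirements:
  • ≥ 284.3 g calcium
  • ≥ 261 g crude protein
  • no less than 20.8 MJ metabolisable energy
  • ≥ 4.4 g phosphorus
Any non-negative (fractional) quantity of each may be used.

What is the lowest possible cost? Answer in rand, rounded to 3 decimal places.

Let x1 = kg of barley, x2 = kg of limestone, x3 = kg of molasses.
Minimise 0.17x1 + 0.05x2 + 0.1x3 subject to:
  0.6x1 + 352.6x2 + 8.5x3 ≥ 284.3   (calcium)
  116x1 + 47x3 ≥ 261   (crude protein)
  13.2x1 + 9.1x3 ≥ 20.8   (metabolisable energy)
  3.5x1 + 0.2x2 + 0.7x3 ≥ 4.4   (phosphorus)
  x1, x2, x3 ≥ 0.
At the optimum only barley, limestone are positive (molasses = 0). Binding constraints: calcium and crude protein.
That vertex is x1 = 2.25, x2 = 0.8025.
Cost = 0.17·2.25 + 0.05·0.8025 = 0.42263.

R0.423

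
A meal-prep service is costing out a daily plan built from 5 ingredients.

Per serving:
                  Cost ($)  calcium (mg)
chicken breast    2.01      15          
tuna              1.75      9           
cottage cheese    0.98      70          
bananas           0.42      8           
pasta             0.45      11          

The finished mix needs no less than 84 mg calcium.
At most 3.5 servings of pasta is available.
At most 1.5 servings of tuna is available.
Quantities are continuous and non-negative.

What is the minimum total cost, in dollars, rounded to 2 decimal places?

$1.18

Let x1 = servings of chicken breast, x2 = servings of tuna, x3 = servings of cottage cheese, x4 = servings of bananas, x5 = servings of pasta.
Minimize 2.01x1 + 1.75x2 + 0.98x3 + 0.42x4 + 0.45x5 subject to:
  15x1 + 9x2 + 70x3 + 8x4 + 11x5 ≥ 84   (calcium)
  x5 ≤ 3.5
  x2 ≤ 1.5
  x1, x2, x3, x4, x5 ≥ 0.
The minimum-cost mix takes nothing from chicken breast, tuna, bananas, pasta — only cottage cheese. There the calcium constraint is tight.
That vertex is x3 = 1.2.
Total cost: 0.98·1.2 = 1.1760.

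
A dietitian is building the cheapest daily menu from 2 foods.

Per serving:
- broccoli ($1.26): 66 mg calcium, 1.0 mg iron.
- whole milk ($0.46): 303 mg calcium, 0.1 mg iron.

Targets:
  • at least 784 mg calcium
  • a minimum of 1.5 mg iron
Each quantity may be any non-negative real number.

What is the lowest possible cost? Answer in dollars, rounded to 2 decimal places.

$2.66

Let x1 = servings of broccoli, x2 = servings of whole milk.
Minimise 1.26x1 + 0.46x2 s.t.:
  66x1 + 303x2 ≥ 784   (calcium)
  1x1 + 0.1x2 ≥ 1.5   (iron)
  x1, x2 ≥ 0.
Both inputs are positive at the optimum. There the calcium and iron constraints are tight.
Solving gives x1 = 1.269, x2 = 2.311.
Hence cost = 1.26·1.269 + 0.46·2.311 = $2.6620.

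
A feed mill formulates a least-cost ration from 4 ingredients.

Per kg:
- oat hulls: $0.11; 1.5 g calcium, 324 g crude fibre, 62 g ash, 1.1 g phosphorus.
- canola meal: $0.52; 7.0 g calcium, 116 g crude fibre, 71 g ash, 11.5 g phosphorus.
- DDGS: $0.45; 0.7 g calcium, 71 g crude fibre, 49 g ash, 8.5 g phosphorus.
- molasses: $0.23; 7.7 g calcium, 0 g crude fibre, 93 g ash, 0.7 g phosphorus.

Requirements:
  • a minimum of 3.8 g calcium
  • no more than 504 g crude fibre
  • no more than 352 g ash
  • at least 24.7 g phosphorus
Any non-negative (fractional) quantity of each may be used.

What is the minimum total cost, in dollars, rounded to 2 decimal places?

$1.12

Set it up as a linear program. Let x1 = kg of oat hulls, x2 = kg of canola meal, x3 = kg of DDGS, x4 = kg of molasses.
Minimise 0.11x1 + 0.52x2 + 0.45x3 + 0.23x4 with:
  1.5x1 + 7x2 + 0.7x3 + 7.7x4 ≥ 3.8   (calcium)
  324x1 + 116x2 + 71x3 ≤ 504   (crude fibre)
  62x1 + 71x2 + 49x3 + 93x4 ≤ 352   (ash)
  1.1x1 + 11.5x2 + 8.5x3 + 0.7x4 ≥ 24.7   (phosphorus)
  x1, x2, x3, x4 ≥ 0.
The optimal basis is {canola meal}; oat hulls, DDGS, molasses drop out. There the phosphorus constraint is tight.
Solving gives x2 = 2.148.
Hence cost = 0.52·2.148 = $1.1170.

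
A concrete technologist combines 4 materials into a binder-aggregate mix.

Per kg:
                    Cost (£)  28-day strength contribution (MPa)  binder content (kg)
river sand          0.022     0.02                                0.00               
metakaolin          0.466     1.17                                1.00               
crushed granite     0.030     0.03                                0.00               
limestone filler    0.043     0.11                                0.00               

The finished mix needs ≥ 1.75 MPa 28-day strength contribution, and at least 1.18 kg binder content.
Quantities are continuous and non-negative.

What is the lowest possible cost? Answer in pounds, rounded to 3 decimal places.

£0.694

This is a linear program. Let x1 = kg of river sand, x2 = kg of metakaolin, x3 = kg of crushed granite, x4 = kg of limestone filler.
min 0.022x1 + 0.466x2 + 0.03x3 + 0.043x4 s.t.:
  0.02x1 + 1.17x2 + 0.03x3 + 0.11x4 ≥ 1.75   (28-day strength contribution)
  1x2 ≥ 1.18   (binder content)
  x1, x2, x3, x4 ≥ 0.
The cheapest feasible vertex uses only metakaolin, limestone filler; river sand, crushed granite are not used. Binding constraints: 28-day strength contribution and binder content.
That vertex is x2 = 1.18, x4 = 3.358.
Cost = 0.466·1.18 + 0.043·3.358 = 0.69427.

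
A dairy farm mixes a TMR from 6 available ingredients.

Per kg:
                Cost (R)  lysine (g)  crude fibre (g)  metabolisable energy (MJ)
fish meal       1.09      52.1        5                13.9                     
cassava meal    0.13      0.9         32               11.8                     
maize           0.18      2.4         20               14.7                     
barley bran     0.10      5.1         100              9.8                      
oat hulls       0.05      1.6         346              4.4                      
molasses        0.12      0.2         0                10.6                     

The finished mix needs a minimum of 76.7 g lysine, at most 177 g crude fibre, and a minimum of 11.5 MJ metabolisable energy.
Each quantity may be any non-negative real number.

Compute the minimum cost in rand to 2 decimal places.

This is a linear program. Let x1 = kg of fish meal, x2 = kg of cassava meal, x3 = kg of maize, x4 = kg of barley bran, x5 = kg of oat hulls, x6 = kg of molasses.
Minimise 1.09x1 + 0.13x2 + 0.18x3 + 0.1x4 + 0.05x5 + 0.12x6 subject to:
  52.1x1 + 0.9x2 + 2.4x3 + 5.1x4 + 1.6x5 + 0.2x6 ≥ 76.7   (lysine)
  5x1 + 32x2 + 20x3 + 100x4 + 346x5 ≤ 177   (crude fibre)
  13.9x1 + 11.8x2 + 14.7x3 + 9.8x4 + 4.4x5 + 10.6x6 ≥ 11.5   (metabolisable energy)
  x1, x2, x3, x4, x5, x6 ≥ 0.
The cheapest feasible vertex uses only fish meal, barley bran; cassava meal, maize, oat hulls, molasses are not used. The lysine and crude fibre requirements are met with equality.
Solving gives x1 = 1.305, x4 = 1.705.
Cost = 1.09·1.305 + 0.1·1.705 = 1.5930.

R1.59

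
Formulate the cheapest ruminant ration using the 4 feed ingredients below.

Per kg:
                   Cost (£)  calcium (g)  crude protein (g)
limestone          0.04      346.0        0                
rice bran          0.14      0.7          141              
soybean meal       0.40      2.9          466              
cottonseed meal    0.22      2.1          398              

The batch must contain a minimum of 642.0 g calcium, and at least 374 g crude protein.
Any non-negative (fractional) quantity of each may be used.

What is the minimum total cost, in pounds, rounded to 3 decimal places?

£0.281

Let x1 = kg of limestone, x2 = kg of rice bran, x3 = kg of soybean meal, x4 = kg of cottonseed meal.
Minimize 0.04x1 + 0.14x2 + 0.4x3 + 0.22x4 with:
  346x1 + 0.7x2 + 2.9x3 + 2.1x4 ≥ 642   (calcium)
  141x2 + 466x3 + 398x4 ≥ 374   (crude protein)
  x1, x2, x3, x4 ≥ 0.
The minimum-cost mix takes nothing from rice bran, soybean meal — only limestone, cottonseed meal. Binding constraints: calcium and crude protein.
Solving gives x1 = 1.85, x4 = 0.9397.
Objective = 0.04·1.85 + 0.22·0.9397 = 0.28073.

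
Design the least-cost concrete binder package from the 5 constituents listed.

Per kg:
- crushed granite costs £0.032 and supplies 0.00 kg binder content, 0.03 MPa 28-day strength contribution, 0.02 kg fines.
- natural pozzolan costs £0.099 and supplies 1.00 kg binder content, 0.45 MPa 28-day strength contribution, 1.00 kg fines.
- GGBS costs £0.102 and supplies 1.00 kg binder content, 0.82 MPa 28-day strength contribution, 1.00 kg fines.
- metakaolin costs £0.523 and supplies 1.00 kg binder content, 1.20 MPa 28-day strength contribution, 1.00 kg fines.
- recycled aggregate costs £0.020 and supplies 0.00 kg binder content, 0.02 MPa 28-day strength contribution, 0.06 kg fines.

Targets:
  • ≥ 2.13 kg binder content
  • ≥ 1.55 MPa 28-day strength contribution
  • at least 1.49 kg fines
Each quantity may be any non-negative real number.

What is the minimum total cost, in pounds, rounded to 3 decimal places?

£0.216

Let x1 = kg of crushed granite, x2 = kg of natural pozzolan, x3 = kg of GGBS, x4 = kg of metakaolin, x5 = kg of recycled aggregate.
min 0.032x1 + 0.099x2 + 0.102x3 + 0.523x4 + 0.02x5 subject to:
  1x2 + 1x3 + 1x4 ≥ 2.13   (binder content)
  0.03x1 + 0.45x2 + 0.82x3 + 1.2x4 + 0.02x5 ≥ 1.55   (28-day strength contribution)
  0.02x1 + 1x2 + 1x3 + 1x4 + 0.06x5 ≥ 1.49   (fines)
  x1, x2, x3, x4, x5 ≥ 0.
The cheapest feasible vertex uses only natural pozzolan, GGBS; crushed granite, metakaolin, recycled aggregate are not used. There the binder content and 28-day strength contribution constraints are tight.
Optimal quantities: natural pozzolan = 0.5314 kg, GGBS = 1.599 kg.
Objective = 0.099·0.5314 + 0.102·1.599 = 0.21571.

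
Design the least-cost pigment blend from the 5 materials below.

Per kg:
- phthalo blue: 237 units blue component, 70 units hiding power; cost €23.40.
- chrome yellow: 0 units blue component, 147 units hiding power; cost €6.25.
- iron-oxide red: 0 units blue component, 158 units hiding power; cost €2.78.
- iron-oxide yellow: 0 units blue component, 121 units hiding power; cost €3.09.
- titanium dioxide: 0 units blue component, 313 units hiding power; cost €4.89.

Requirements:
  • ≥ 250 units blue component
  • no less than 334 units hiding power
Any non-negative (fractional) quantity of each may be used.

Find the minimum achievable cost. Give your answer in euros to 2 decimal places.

Set it up as a linear program. Let x1 = kg of phthalo blue, x2 = kg of chrome yellow, x3 = kg of iron-oxide red, x4 = kg of iron-oxide yellow, x5 = kg of titanium dioxide.
Minimize 23.4x1 + 6.25x2 + 2.78x3 + 3.09x4 + 4.89x5 subject to:
  237x1 ≥ 250   (blue component)
  70x1 + 147x2 + 158x3 + 121x4 + 313x5 ≥ 334   (hiding power)
  x1, x2, x3, x4, x5 ≥ 0.
The optimal basis is {phthalo blue, titanium dioxide}; chrome yellow, iron-oxide red, iron-oxide yellow drop out. Binding constraints: blue component and hiding power.
Optimal quantities: phthalo blue = 1.055 kg, titanium dioxide = 0.8312 kg.
Objective = 23.4·1.055 + 4.89·0.8312 = 28.7516.

€28.75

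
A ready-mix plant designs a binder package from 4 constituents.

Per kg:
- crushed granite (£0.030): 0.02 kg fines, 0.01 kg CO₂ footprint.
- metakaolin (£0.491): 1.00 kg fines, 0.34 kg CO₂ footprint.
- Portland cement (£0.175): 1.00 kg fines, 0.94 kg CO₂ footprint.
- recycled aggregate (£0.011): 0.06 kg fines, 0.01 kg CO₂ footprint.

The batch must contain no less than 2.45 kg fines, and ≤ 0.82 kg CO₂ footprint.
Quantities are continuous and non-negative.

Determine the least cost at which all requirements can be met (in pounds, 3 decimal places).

Let x1 = kg of crushed granite, x2 = kg of metakaolin, x3 = kg of Portland cement, x4 = kg of recycled aggregate.
Minimize 0.03x1 + 0.491x2 + 0.175x3 + 0.011x4 s.t.:
  0.02x1 + 1x2 + 1x3 + 0.06x4 ≥ 2.45   (fines)
  0.01x1 + 0.34x2 + 0.94x3 + 0.01x4 ≤ 0.82   (CO₂ footprint)
  x1, x2, x3, x4 ≥ 0.
At the optimum only Portland cement, recycled aggregate are positive (crushed granite, metakaolin = 0). There the fines and CO₂ footprint constraints are tight.
Solving gives x3 = 0.5323, x4 = 31.96.
Hence cost = 0.175·0.5323 + 0.011·31.96 = £0.44471.

£0.445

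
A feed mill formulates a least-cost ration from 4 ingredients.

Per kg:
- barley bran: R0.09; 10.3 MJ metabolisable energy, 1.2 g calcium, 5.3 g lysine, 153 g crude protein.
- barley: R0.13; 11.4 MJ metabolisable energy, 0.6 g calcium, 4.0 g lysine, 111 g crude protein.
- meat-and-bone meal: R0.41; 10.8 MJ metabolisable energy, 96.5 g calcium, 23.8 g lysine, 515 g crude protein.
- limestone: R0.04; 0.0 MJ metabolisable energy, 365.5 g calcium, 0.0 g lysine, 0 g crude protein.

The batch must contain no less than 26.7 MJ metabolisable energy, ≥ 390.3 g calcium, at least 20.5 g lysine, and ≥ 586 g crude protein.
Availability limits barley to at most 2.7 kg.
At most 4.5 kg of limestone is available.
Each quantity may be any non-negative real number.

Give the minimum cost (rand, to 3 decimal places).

Set it up as a linear program. Let x1 = kg of barley bran, x2 = kg of barley, x3 = kg of meat-and-bone meal, x4 = kg of limestone.
Minimise 0.09x1 + 0.13x2 + 0.41x3 + 0.04x4 with:
  10.3x1 + 11.4x2 + 10.8x3 ≥ 26.7   (metabolisable energy)
  1.2x1 + 0.6x2 + 96.5x3 + 365.5x4 ≥ 390.3   (calcium)
  5.3x1 + 4x2 + 23.8x3 ≥ 20.5   (lysine)
  153x1 + 111x2 + 515x3 ≥ 586   (crude protein)
  x2 ≤ 2.7
  x4 ≤ 4.5
  x1, x2, x3, x4 ≥ 0.
At the optimum only barley bran, meat-and-bone meal, limestone are positive (barley = 0). Binding constraints: calcium, lysine, crude protein.
Solving gives x1 = 3.717, x3 = 0.03367, x4 = 1.047.
Objective = 0.09·3.717 + 0.41·0.03367 + 0.04·1.047 = 0.39021.

R0.390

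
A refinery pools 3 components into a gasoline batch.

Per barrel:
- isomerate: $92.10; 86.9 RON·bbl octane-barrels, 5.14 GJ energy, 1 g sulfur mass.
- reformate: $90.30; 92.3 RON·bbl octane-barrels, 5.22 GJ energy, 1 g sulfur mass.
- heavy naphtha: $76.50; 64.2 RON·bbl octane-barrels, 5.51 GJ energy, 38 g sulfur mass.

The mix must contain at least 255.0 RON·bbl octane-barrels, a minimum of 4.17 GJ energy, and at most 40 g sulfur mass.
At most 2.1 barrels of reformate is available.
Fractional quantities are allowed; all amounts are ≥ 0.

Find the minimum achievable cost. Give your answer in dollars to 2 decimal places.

Treat it as an LP. Let x1 = barrels of isomerate, x2 = barrels of reformate, x3 = barrels of heavy naphtha.
min 92.1x1 + 90.3x2 + 76.5x3 subject to:
  86.9x1 + 92.3x2 + 64.2x3 ≥ 255   (octane-barrels)
  5.14x1 + 5.22x2 + 5.51x3 ≥ 4.17   (energy)
  1x1 + 1x2 + 38x3 ≤ 40   (sulfur mass)
  x2 ≤ 2.1
  x1, x2, x3 ≥ 0.
At the optimum only isomerate, reformate are positive (heavy naphtha = 0). There the octane-barrels and the reformate cap constraints are tight.
That vertex is x1 = 0.7039, x2 = 2.1.
Hence cost = 92.1·0.7039 + 90.3·2.1 = $254.4592.

$254.46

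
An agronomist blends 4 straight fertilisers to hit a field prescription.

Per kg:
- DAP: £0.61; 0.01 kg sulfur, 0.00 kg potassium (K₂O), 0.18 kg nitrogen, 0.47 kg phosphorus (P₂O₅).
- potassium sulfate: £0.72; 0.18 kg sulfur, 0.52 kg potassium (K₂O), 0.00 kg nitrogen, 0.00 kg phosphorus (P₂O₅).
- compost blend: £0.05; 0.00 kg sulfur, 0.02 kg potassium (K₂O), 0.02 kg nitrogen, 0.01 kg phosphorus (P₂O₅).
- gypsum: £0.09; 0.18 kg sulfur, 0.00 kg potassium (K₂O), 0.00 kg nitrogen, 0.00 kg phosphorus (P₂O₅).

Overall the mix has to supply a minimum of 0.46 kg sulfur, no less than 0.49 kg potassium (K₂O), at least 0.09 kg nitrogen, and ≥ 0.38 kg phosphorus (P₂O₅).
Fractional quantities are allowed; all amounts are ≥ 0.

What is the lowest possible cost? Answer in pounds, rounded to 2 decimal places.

£1.31

Let x1 = kg of DAP, x2 = kg of potassium sulfate, x3 = kg of compost blend, x4 = kg of gypsum.
Minimise 0.61x1 + 0.72x2 + 0.05x3 + 0.09x4 with:
  0.01x1 + 0.18x2 + 0.18x4 ≥ 0.46   (sulfur)
  0.52x2 + 0.02x3 ≥ 0.49   (potassium (K₂O))
  0.18x1 + 0.02x3 ≥ 0.09   (nitrogen)
  0.47x1 + 0.01x3 ≥ 0.38   (phosphorus (P₂O₅))
  x1, x2, x3, x4 ≥ 0.
The cheapest feasible vertex uses only DAP, potassium sulfate, gypsum; compost blend is not used. Binding constraints: sulfur, potassium (K₂O), phosphorus (P₂O₅).
Solving gives x1 = 0.8085, x2 = 0.9423, x4 = 1.568.
Hence cost = 0.61·0.8085 + 0.72·0.9423 + 0.09·1.568 = £1.3128.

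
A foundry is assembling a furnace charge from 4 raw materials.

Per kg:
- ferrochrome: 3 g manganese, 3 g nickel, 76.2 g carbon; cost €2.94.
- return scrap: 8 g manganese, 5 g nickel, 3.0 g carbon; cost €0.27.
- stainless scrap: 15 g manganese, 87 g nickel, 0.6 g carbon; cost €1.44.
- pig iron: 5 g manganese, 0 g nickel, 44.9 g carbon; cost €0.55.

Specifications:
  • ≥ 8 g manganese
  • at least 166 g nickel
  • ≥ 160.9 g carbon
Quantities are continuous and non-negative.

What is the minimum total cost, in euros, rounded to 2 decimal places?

Let x1 = kg of ferrochrome, x2 = kg of return scrap, x3 = kg of stainless scrap, x4 = kg of pig iron.
Minimize 2.94x1 + 0.27x2 + 1.44x3 + 0.55x4 subject to:
  3x1 + 8x2 + 15x3 + 5x4 ≥ 8   (manganese)
  3x1 + 5x2 + 87x3 ≥ 166   (nickel)
  76.2x1 + 3x2 + 0.6x3 + 44.9x4 ≥ 160.9   (carbon)
  x1, x2, x3, x4 ≥ 0.
At the optimum only stainless scrap, pig iron are positive (ferrochrome, return scrap = 0). The nickel and carbon requirements are met with equality.
Solving gives x3 = 1.908, x4 = 3.558.
Cost = 1.44·1.908 + 0.55·3.558 = 4.7044.

€4.70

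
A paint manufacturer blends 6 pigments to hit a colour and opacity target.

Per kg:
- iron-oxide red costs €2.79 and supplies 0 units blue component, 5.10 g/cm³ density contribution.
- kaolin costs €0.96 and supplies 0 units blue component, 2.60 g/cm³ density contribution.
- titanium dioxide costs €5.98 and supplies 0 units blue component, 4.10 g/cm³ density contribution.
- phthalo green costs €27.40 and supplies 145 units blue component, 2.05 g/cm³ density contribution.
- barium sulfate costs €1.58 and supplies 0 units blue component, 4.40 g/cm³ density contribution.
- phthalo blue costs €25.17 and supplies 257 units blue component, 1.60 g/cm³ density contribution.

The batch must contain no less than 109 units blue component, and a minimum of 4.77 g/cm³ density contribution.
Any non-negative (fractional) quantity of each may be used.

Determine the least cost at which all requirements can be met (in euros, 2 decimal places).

€12.14

Let x1 = kg of iron-oxide red, x2 = kg of kaolin, x3 = kg of titanium dioxide, x4 = kg of phthalo green, x5 = kg of barium sulfate, x6 = kg of phthalo blue.
Minimize 2.79x1 + 0.96x2 + 5.98x3 + 27.4x4 + 1.58x5 + 25.17x6 with:
  145x4 + 257x6 ≥ 109   (blue component)
  5.1x1 + 2.6x2 + 4.1x3 + 2.05x4 + 4.4x5 + 1.6x6 ≥ 4.77   (density contribution)
  x1, x2, x3, x4, x5, x6 ≥ 0.
The minimum-cost mix takes nothing from iron-oxide red, kaolin, titanium dioxide, phthalo green — only barium sulfate, phthalo blue. There the blue component and density contribution constraints are tight.
Optimal quantities: barium sulfate = 0.9299 kg, phthalo blue = 0.4241 kg.
Hence cost = 1.58·0.9299 + 25.17·0.4241 = €12.1438.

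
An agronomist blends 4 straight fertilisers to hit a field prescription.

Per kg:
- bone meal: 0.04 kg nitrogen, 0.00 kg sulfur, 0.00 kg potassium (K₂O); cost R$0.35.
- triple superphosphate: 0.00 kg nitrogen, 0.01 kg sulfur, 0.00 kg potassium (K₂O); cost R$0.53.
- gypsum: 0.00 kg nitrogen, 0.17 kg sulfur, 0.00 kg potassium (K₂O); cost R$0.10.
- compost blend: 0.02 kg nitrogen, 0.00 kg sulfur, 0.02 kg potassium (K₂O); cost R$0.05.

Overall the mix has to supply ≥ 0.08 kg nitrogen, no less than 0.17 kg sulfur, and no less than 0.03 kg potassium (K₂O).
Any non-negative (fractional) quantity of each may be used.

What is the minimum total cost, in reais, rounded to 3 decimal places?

R$0.300

Treat it as an LP. Let x1 = kg of bone meal, x2 = kg of triple superphosphate, x3 = kg of gypsum, x4 = kg of compost blend.
Minimize 0.35x1 + 0.53x2 + 0.1x3 + 0.05x4 subject to:
  0.04x1 + 0.02x4 ≥ 0.08   (nitrogen)
  0.01x2 + 0.17x3 ≥ 0.17   (sulfur)
  0.02x4 ≥ 0.03   (potassium (K₂O))
  x1, x2, x3, x4 ≥ 0.
The optimal basis is {gypsum, compost blend}; bone meal, triple superphosphate drop out. Binding constraints: nitrogen and sulfur.
So gypsum = 1 kg, compost blend = 4 kg.
Cost = 0.1·1 + 0.05·4 = 0.30000.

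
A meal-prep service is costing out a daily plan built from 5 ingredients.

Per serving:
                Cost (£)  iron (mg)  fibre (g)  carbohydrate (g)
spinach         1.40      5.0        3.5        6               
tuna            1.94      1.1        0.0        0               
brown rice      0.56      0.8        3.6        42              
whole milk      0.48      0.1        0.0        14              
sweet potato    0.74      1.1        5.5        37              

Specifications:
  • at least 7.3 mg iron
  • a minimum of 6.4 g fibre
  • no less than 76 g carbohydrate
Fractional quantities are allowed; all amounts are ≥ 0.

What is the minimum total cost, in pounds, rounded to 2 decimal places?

£2.59

Let x1 = servings of spinach, x2 = servings of tuna, x3 = servings of brown rice, x4 = servings of whole milk, x5 = servings of sweet potato.
Minimize 1.4x1 + 1.94x2 + 0.56x3 + 0.48x4 + 0.74x5 s.t.:
  5x1 + 1.1x2 + 0.8x3 + 0.1x4 + 1.1x5 ≥ 7.3   (iron)
  3.5x1 + 3.6x3 + 5.5x5 ≥ 6.4   (fibre)
  6x1 + 42x3 + 14x4 + 37x5 ≥ 76   (carbohydrate)
  x1, x2, x3, x4, x5 ≥ 0.
The optimal basis is {spinach, brown rice}; tuna, whole milk, sweet potato drop out. There the iron and carbohydrate constraints are tight.
Optimal quantities: spinach = 1.198 servings, brown rice = 1.638 servings.
Cost = 1.4·1.198 + 0.56·1.638 = 2.5945.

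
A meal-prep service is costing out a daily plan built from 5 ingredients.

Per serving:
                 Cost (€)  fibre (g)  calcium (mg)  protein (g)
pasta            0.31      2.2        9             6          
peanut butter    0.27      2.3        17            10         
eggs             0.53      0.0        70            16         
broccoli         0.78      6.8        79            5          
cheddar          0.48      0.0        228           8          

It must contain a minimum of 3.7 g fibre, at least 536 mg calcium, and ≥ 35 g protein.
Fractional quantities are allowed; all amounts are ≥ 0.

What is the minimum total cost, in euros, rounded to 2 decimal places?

Let x1 = servings of pasta, x2 = servings of peanut butter, x3 = servings of eggs, x4 = servings of broccoli, x5 = servings of cheddar.
Minimise 0.31x1 + 0.27x2 + 0.53x3 + 0.78x4 + 0.48x5 s.t.:
  2.2x1 + 2.3x2 + 6.8x4 ≥ 3.7   (fibre)
  9x1 + 17x2 + 70x3 + 79x4 + 228x5 ≥ 536   (calcium)
  6x1 + 10x2 + 16x3 + 5x4 + 8x5 ≥ 35   (protein)
  x1, x2, x3, x4, x5 ≥ 0.
The optimal basis is {peanut butter, cheddar}; pasta, eggs, broccoli drop out. There the calcium and protein constraints are tight.
Solving gives x2 = 1.722, x5 = 2.222.
Cost = 0.27·1.722 + 0.48·2.222 = 1.5315.

€1.53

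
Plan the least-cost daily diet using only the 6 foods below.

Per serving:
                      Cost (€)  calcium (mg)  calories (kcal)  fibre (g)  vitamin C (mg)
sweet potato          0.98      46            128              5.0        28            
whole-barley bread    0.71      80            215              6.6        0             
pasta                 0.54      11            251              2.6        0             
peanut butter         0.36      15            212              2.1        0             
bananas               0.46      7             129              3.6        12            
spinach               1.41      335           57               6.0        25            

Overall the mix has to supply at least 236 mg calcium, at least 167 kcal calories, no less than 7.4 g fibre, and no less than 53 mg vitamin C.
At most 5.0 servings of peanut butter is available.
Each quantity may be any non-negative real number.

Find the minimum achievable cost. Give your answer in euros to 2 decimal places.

Let x1 = servings of sweet potato, x2 = servings of whole-barley bread, x3 = servings of pasta, x4 = servings of peanut butter, x5 = servings of bananas, x6 = servings of spinach.
Minimise 0.98x1 + 0.71x2 + 0.54x3 + 0.36x4 + 0.46x5 + 1.41x6 s.t.:
  46x1 + 80x2 + 11x3 + 15x4 + 7x5 + 335x6 ≥ 236   (calcium)
  128x1 + 215x2 + 251x3 + 212x4 + 129x5 + 57x6 ≥ 167   (calories)
  5x1 + 6.6x2 + 2.6x3 + 2.1x4 + 3.6x5 + 6x6 ≥ 7.4   (fibre)
  28x1 + 12x5 + 25x6 ≥ 53   (vitamin C)
  x4 ≤ 5
  x1, x2, x3, x4, x5, x6 ≥ 0.
The optimal basis is {sweet potato, spinach}; whole-barley bread, pasta, peanut butter, bananas drop out. Binding constraints: calcium and vitamin C.
Optimal quantities: sweet potato = 1.44 servings, spinach = 0.5067 servings.
Cost = 0.98·1.44 + 1.41·0.5067 = 2.1256.

€2.13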